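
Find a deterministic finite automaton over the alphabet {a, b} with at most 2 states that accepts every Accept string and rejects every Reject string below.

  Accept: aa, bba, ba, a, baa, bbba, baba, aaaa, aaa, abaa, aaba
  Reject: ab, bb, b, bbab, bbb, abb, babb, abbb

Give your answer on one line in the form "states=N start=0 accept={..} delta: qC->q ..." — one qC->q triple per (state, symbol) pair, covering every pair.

State merging on the prefix tree: take the shortest (then alphabetical) example prefix whose next move is undefined and point that move at state 0, else 1, else 2, ...; a target is out if some Accept/Reject pair would then sit in one state with the same input left (inseparable). If every existing state is out, open a new one.
a: 0a undefined. 0a->0: ok.
b: 0b undefined. 0b->0: no, aa/ab meet in 0. Open state 1: 0b->1.
ba: 1a undefined. 1a->0: ok.
bb: 1b undefined. 1b->0: no, aa/bb meet in 0. 1b->1: ok.
All examples now run through 2 states with every (state, symbol) defined. Accept strings end in {0}, Reject strings end in {1}; accept={0}.

states=2 start=0 accept={0} delta: 0a->0 0b->1 1a->0 1b->1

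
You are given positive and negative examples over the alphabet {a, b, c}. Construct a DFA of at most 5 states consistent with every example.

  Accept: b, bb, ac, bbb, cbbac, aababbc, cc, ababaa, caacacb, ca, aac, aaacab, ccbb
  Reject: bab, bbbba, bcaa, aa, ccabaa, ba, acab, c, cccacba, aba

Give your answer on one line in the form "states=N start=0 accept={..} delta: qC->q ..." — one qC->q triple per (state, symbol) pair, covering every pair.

Fold the examples into a partial DFA from state 0: repeatedly fix the first undefined (state, symbol) met by the shortest-then-alphabetical prefix, trying targets in increasing order and rejecting any under which an Accept and a Reject string meet in one state with the same remainder; add a state when all current targets are rejected. Accepting states are where Accept strings end.
a: 0a undefined. 0a->0: no, ac/c meet in 0 with "c" left. Open state 1: 0a->1.
b: 0b undefined. 0b->0: ok.
c: 0c undefined. 0c->0: no, b/c meet in 0. 0c->1: no, ca/aa meet in 1 with "a" left. Open state 2: 0c->2.
aa: 1a undefined. 1a->0: no, b/aa meet in 0. 1a->1: no, aaacab/acab meet in 1 with "cab" left. 1a->2: ok.
ab: 1b undefined. 1b->0: no, b/bab meet in 0. 1b->1: ok.
ac: 1c undefined. 1c->0: ok.
ca: 2a undefined. 2a->0: ok.
cb: 2b undefined. 2b->0: no, ababaa/aa meet in 2. 2b->1: ok.
cc: 2c undefined. 2c->0: no, b/ccabaa meet in 0. 2c->1: no, b/ccabaa meet in 0. 2c->2: no, cbbac/aa meet in 2. Open state 3: 2c->3.
cca: 3a undefined. 3a->0: ok.
ccb: 3b undefined. 3b->0: ok.
ccc: 3c undefined. 3c->0: ok.
All examples now run through 4 states with every (state, symbol) defined. Accept strings end in {0,3}, Reject strings end in {1,2}; accept={0,3}.

states=4 start=0 accept={0,3} delta: 0a->1 0b->0 0c->2 1a->2 1b->1 1c->0 2a->0 2b->1 2c->3 3a->0 3b->0 3c->0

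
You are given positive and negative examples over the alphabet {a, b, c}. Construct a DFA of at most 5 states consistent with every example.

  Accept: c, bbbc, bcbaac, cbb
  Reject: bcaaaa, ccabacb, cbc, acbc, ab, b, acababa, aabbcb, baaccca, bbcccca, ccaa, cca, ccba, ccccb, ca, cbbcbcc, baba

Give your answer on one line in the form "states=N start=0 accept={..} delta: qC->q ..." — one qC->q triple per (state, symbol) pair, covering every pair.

Fold the examples into a partial DFA from state 0: repeatedly fix the first undefined (state, symbol) met by the shortest-then-alphabetical prefix, trying targets in increasing order and rejecting any under which an Accept and a Reject string meet in one state with the same remainder; add a state when all current targets are rejected. Accepting states are where Accept strings end.
a: 0a undefined. 0a->0: ok.
b: 0b undefined. 0b->0: ok.
c: 0c undefined. 0c->0: no, c/bcaaaa meet in 0. Open state 1: 0c->1.
ca: 1a undefined. 1a->0: ok.
cb: 1b undefined. 1b->0: no, c/cbc meet in 1. 1b->1: no, c/aabbcb meet in 1. Open state 2: 1b->2.
cc: 1c undefined. 1c->0: ok.
cbb: 2b undefined. 2b->0: no, cbb/bcaaaa meet in 0. 2b->1: ok.
cbc: 2c undefined. 2c->0: ok.
bcba: 2a undefined. 2a->0: ok.
All examples now run through 3 states with every (state, symbol) defined. Accept strings end in {1}, Reject strings end in {0,2}; accept={1}.

states=3 start=0 accept={1} delta: 0a->0 0b->0 0c->1 1a->0 1b->2 1c->0 2a->0 2b->1 2c->0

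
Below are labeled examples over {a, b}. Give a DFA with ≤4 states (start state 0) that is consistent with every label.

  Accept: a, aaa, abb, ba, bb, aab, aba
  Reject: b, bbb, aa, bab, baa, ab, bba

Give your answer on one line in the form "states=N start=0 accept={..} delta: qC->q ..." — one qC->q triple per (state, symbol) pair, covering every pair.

states=3 start=0 accept={1} delta: 0a->1 0b->2 1a->2 1b->2 2a->1 2b->1

Grow the machine one transition at a time. Run the examples from 0; the earliest place one falls off (shortest prefix, ties alphabetical) gets sent to the lowest-numbered state that keeps every Accept/Reject pair distinguishable — a pair clashes when both reach the same state with identical unread suffix — and to a fresh state only if none does.
a: 0a undefined. 0a->0: no, a/aa meet in 0. Open state 1: 0a->1.
b: 0b undefined. 0b->0: no, a/bba meet in 1. 0b->1: no, a/b meet in 1. Open state 2: 0b->2.
aa: 1a undefined. 1a->0: no, aab/b meet in 2. 1a->1: no, a/aa meet in 1. 1a->2: ok.
ab: 1b undefined. 1b->0: no, abb/b meet in 2. 1b->1: no, a/ab meet in 1. 1b->2: ok.
ba: 2a undefined. 2a->0: no, a/baa meet in 1. 2a->1: ok.
bb: 2b undefined. 2b->0: no, a/bba meet in 1. 2b->1: ok.
All examples now run through 3 states with every (state, symbol) defined. Accept strings end in {1}, Reject strings end in {2}; accept={1}.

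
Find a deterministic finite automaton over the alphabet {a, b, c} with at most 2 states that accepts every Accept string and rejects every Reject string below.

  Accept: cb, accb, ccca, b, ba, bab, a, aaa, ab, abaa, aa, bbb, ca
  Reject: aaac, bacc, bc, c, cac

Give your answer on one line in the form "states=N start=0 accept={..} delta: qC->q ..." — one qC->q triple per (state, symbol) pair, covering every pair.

states=2 start=0 accept={0} delta: 0a->0 0b->0 0c->1 1a->0 1b->0 1c->1

State merging on the prefix tree: take the shortest (then alphabetical) example prefix whose next move is undefined and point that move at state 0, else 1, else 2, ...; a target is out if some Accept/Reject pair would then sit in one state with the same input left (inseparable). If every existing state is out, open a new one.
a: 0a undefined. 0a->0: ok.
b: 0b undefined. 0b->0: ok.
c: 0c undefined. 0c->0: no, cb/aaac meet in 0. Open state 1: 0c->1.
ca: 1a undefined. 1a->0: ok.
cb: 1b undefined. 1b->0: ok.
cc: 1c undefined. 1c->0: no, cb/bacc meet in 0. 1c->1: ok.
All examples now run through 2 states with every (state, symbol) defined. Accept strings end in {0}, Reject strings end in {1}; accept={0}.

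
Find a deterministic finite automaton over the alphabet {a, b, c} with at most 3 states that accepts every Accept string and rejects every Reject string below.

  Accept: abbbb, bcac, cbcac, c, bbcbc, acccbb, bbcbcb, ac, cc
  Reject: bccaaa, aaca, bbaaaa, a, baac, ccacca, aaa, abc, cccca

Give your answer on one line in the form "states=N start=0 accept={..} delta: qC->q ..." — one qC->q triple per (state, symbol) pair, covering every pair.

states=3 start=0 accept={1,2} delta: 0a->0 0b->1 0c->2 1a->1 1b->2 1c->0 2a->0 2b->0 2c->1

State merging on the prefix tree: take the shortest (then alphabetical) example prefix whose next move is undefined and point that move at state 0, else 1, else 2, ...; a target is out if some Accept/Reject pair would then sit in one state with the same input left (inseparable). If every existing state is out, open a new one.
a: 0a undefined. 0a->0: ok.
b: 0b undefined. 0b->0: no, abbbb/bbaaaa meet in 0. Open state 1: 0b->1.
c: 0c undefined. 0c->0: no, c/aaca meet in 0. 0c->1: no, cc/abc meet in 1 with "c" left. Open state 2: 0c->2.
ba: 1a undefined. 1a->0: no, c/baac meet in 2. 1a->1: ok.
bb: 1b undefined. 1b->0: no, abbbb/bbaaaa meet in 0. 1b->1: no, abbbb/bbaaaa meet in 1. 1b->2: ok.
bc: 1c undefined. 1c->0: ok.
cb: 2b undefined. 2b->0: ok.
cc: 2c undefined. 2c->0: no, bbcbc/a meet in 0. 2c->1: ok.
bba: 2a undefined. 2a->0: ok.
All examples now run through 3 states with every (state, symbol) defined. Accept strings end in {1,2}, Reject strings end in {0}; accept={1,2}.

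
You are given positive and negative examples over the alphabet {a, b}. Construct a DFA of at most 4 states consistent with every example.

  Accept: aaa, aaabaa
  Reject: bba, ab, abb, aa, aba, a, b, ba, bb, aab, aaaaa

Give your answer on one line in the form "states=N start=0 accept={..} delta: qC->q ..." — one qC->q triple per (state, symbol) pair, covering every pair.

states=4 start=0 accept={3} delta: 0a->1 0b->0 1a->2 1b->0 2a->3 2b->0 3a->0 3b->1

State merging on the prefix tree: take the shortest (then alphabetical) example prefix whose next move is undefined and point that move at state 0, else 1, else 2, ...; a target is out if some Accept/Reject pair would then sit in one state with the same input left (inseparable). If every existing state is out, open a new one.
a: 0a undefined. 0a->0: no, aaa/aa meet in 0. Open state 1: 0a->1.
b: 0b undefined. 0b->0: ok.
aa: 1a undefined. 1a->0: no, aaa/bba meet in 1. 1a->1: no, aaa/bba meet in 1. Open state 2: 1a->2.
ab: 1b undefined. 1b->0: ok.
aaa: 2a undefined. 2a->0: no, aaa/ab meet in 0. 2a->1: no, aaa/bba meet in 1. 2a->2: no, aaa/aa meet in 2. Open state 3: 2a->3.
aab: 2b undefined. 2b->0: ok.
aaaa: 3a undefined. 3a->0: ok.
aaab: 3b undefined. 3b->0: no, aaabaa/aa meet in 2. 3b->1: ok.
All examples now run through 4 states with every (state, symbol) defined. Accept strings end in {3}, Reject strings end in {0,1,2}; accept={3}.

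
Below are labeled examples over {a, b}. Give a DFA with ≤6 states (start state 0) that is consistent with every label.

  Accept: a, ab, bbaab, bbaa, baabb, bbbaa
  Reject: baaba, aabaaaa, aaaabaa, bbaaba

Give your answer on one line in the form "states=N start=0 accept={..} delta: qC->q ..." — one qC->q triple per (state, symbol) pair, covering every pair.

states=5 start=0 accept={0,1,4} delta: 0a->0 0b->1 1a->2 1b->2 2a->3 2b->0 3a->4 3b->2 4a->2 4b->1

State merging on the prefix tree: take the shortest (then alphabetical) example prefix whose next move is undefined and point that move at state 0, else 1, else 2, ...; a target is out if some Accept/Reject pair would then sit in one state with the same input left (inseparable). If every existing state is out, open a new one.
a: 0a undefined. 0a->0: ok.
b: 0b undefined. 0b->0: no, a/baaba meet in 0. Open state 1: 0b->1.
ba: 1a undefined. 1a->0: no, a/baaba meet in 0. 1a->1: no, ab/aabaaaa meet in 1. Open state 2: 1a->2.
bb: 1b undefined. 1b->0: no, bbbaa/aaaabaa meet in 2 with "a" left. 1b->1: no, bbaa/aaaabaa meet in 2 with "a" left. 1b->2: ok.
baa: 2a undefined. 2a->0: no, a/aabaaaa meet in 0. 2a->1: no, ab/baaba meet in 1. 2a->2: no, bbaa/aabaaaa meet in 2. Open state 3: 2a->3.
bbb: 2b undefined. 2b->0: ok.
baab: 3b undefined. 3b->0: no, a/baaba meet in 0. 3b->1: no, baabb/baaba meet in 2. 3b->2: ok.
bbaa: 3a undefined. 3a->0: no, a/aabaaaa meet in 0. 3a->1: no, bbaab/aabaaaa meet in 2. 3a->2: no, a/bbaaba meet in 0. 3a->3: no, bbaa/baaba meet in 3. Open state 4: 3a->4.
bbaab: 4b undefined. 4b->0: no, a/bbaaba meet in 0. 4b->1: ok.
aabaaaa: 4a undefined. 4a->0: no, a/aabaaaa meet in 0. 4a->1: no, ab/aabaaaa meet in 1. 4a->2: ok.
All examples now run through 5 states with every (state, symbol) defined. Accept strings end in {0,1,4}, Reject strings end in {2,3}; accept={0,1,4}.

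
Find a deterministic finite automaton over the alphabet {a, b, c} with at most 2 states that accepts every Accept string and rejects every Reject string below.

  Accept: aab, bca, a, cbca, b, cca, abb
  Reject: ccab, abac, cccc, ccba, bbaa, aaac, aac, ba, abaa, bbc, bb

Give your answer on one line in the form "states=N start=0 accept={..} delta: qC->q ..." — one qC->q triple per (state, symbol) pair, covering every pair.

states=2 start=0 accept={1} delta: 0a->1 0b->1 0c->0 1a->0 1b->0 1c->0

Fold the examples into a partial DFA from state 0: repeatedly fix the first undefined (state, symbol) met by the shortest-then-alphabetical prefix, trying targets in increasing order and rejecting any under which an Accept and a Reject string meet in one state with the same remainder; add a state when all current targets are rejected. Accepting states are where Accept strings end.
a: 0a undefined. 0a->0: no, abb/bb meet in 0 with "bb" left. Open state 1: 0a->1.
b: 0b undefined. 0b->0: no, a/ba meet in 1. 0b->1: ok.
c: 0c undefined. 0c->0: ok.
aa: 1a undefined. 1a->0: ok.
ab: 1b undefined. 1b->0: ok.
bc: 1c undefined. 1c->0: ok.
All examples now run through 2 states with every (state, symbol) defined. Accept strings end in {1}, Reject strings end in {0}; accept={1}.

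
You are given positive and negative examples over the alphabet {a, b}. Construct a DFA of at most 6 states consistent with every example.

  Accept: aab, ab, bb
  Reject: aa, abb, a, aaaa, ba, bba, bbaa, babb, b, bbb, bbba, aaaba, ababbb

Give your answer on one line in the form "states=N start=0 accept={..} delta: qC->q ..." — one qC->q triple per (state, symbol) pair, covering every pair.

State merging on the prefix tree: take the shortest (then alphabetical) example prefix whose next move is undefined and point that move at state 0, else 1, else 2, ...; a target is out if some Accept/Reject pair would then sit in one state with the same input left (inseparable). If every existing state is out, open a new one.
a: 0a undefined. 0a->0: no, aab/b meet in 0 with "b" left. Open state 1: 0a->1.
b: 0b undefined. 0b->0: no, bb/b meet in 0. 0b->1: ok.
aa: 1a undefined. 1a->0: no, aab/a meet in 1. 1a->1: ok.
ab: 1b undefined. 1b->0: no, aab/ababbb meet in 0. 1b->1: no, aab/aa meet in 1. Open state 2: 1b->2.
aba: 2a undefined. 2a->0: ok.
abb: 2b undefined. 2b->0: ok.
All examples now run through 3 states with every (state, symbol) defined. Accept strings end in {2}, Reject strings end in {0,1}; accept={2}.

states=3 start=0 accept={2} delta: 0a->1 0b->1 1a->1 1b->2 2a->0 2b->0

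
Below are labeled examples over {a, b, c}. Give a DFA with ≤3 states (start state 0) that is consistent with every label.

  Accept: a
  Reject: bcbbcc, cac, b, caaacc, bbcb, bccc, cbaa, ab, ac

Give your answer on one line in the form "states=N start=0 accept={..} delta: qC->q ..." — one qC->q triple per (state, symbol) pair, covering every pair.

Fold the examples into a partial DFA from state 0: repeatedly fix the first undefined (state, symbol) met by the shortest-then-alphabetical prefix, trying targets in increasing order and rejecting any under which an Accept and a Reject string meet in one state with the same remainder; add a state when all current targets are rejected. Accepting states are where Accept strings end.
a: 0a undefined. 0a->0: ok.
b: 0b undefined. 0b->0: no, a/b meet in 0. Open state 1: 0b->1.
c: 0c undefined. 0c->0: no, a/cac meet in 0. 0c->1: ok.
bb: 1b undefined. 1b->0: no, a/bbcb meet in 0. 1b->1: ok.
bc: 1c undefined. 1c->0: no, a/bccc meet in 0. 1c->1: ok.
ca: 1a undefined. 1a->0: no, a/cbaa meet in 0. 1a->1: ok.
All examples now run through 2 states with every (state, symbol) defined. Accept strings end in {0}, Reject strings end in {1}; accept={0}.

states=2 start=0 accept={0} delta: 0a->0 0b->1 0c->1 1a->1 1b->1 1c->1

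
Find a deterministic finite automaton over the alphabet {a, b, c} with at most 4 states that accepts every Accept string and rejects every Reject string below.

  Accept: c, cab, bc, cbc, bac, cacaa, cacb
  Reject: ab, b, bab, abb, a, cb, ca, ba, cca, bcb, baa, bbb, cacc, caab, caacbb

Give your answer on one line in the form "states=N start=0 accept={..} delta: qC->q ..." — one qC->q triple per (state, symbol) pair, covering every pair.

Fold the examples into a partial DFA from state 0: repeatedly fix the first undefined (state, symbol) met by the shortest-then-alphabetical prefix, trying targets in increasing order and rejecting any under which an Accept and a Reject string meet in one state with the same remainder; add a state when all current targets are rejected. Accepting states are where Accept strings end.
a: 0a undefined. 0a->0: ok.
b: 0b undefined. 0b->0: ok.
c: 0c undefined. 0c->0: no, c/ab meet in 0. Open state 1: 0c->1.
ca: 1a undefined. 1a->0: no, cab/ab meet in 0. 1a->1: no, c/ca meet in 1. Open state 2: 1a->2.
cb: 1b undefined. 1b->0: ok.
cc: 1c undefined. 1c->0: ok.
caa: 2a undefined. 2a->0: ok.
cab: 2b undefined. 2b->0: no, cab/ab meet in 0. 2b->1: ok.
cac: 2c undefined. 2c->0: no, c/cacc meet in 1. 2c->1: no, cacaa/ab meet in 0. 2c->2: no, cacaa/ab meet in 0. Open state 3: 2c->3.
caca: 3a undefined. 3a->0: no, cacaa/ab meet in 0. 3a->1: no, cacaa/ca meet in 2. 3a->2: no, cacaa/ab meet in 0. 3a->3: ok.
cacb: 3b undefined. 3b->0: no, cacb/ab meet in 0. 3b->1: ok.
cacc: 3c undefined. 3c->0: ok.
All examples now run through 4 states with every (state, symbol) defined. Accept strings end in {1,3}, Reject strings end in {0,2}; accept={1,3}.

states=4 start=0 accept={1,3} delta: 0a->0 0b->0 0c->1 1a->2 1b->0 1c->0 2a->0 2b->1 2c->3 3a->3 3b->1 3c->0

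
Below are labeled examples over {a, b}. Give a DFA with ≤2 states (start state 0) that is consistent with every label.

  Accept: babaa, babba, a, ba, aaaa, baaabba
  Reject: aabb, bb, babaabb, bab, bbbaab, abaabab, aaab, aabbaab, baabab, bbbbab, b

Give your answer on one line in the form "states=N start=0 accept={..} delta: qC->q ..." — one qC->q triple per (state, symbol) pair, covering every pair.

states=2 start=0 accept={0} delta: 0a->0 0b->1 1a->0 1b->1

Grow the machine one transition at a time. Run the examples from 0; the earliest place one falls off (shortest prefix, ties alphabetical) gets sent to the lowest-numbered state that keeps every Accept/Reject pair distinguishable — a pair clashes when both reach the same state with identical unread suffix — and to a fresh state only if none does.
a: 0a undefined. 0a->0: ok.
b: 0b undefined. 0b->0: no, babaa/aabb meet in 0. Open state 1: 0b->1.
ba: 1a undefined. 1a->0: ok.
bb: 1b undefined. 1b->0: no, babaa/aabb meet in 0. 1b->1: ok.
All examples now run through 2 states with every (state, symbol) defined. Accept strings end in {0}, Reject strings end in {1}; accept={0}.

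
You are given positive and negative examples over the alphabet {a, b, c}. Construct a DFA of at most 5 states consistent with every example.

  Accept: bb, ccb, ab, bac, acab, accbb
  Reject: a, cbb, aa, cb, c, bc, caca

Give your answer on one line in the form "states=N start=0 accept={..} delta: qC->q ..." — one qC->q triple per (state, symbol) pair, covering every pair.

State merging on the prefix tree: take the shortest (then alphabetical) example prefix whose next move is undefined and point that move at state 0, else 1, else 2, ...; a target is out if some Accept/Reject pair would then sit in one state with the same input left (inseparable). If every existing state is out, open a new one.
a: 0a undefined. 0a->0: ok.
b: 0b undefined. 0b->0: no, bb/a meet in 0. Open state 1: 0b->1.
c: 0c undefined. 0c->0: no, bb/cbb meet in 1 with "b" left. 0c->1: no, bb/cb meet in 1 with "b" left. Open state 2: 0c->2.
ba: 1a undefined. 1a->0: no, bac/c meet in 2. 1a->1: no, bac/bc meet in 1 with "c" left. 1a->2: ok.
bb: 1b undefined. 1b->0: no, bb/a meet in 0. 1b->1: ok.
bc: 1c undefined. 1c->0: ok.
ca: 2a undefined. 2a->0: ok.
cb: 2b undefined. 2b->0: no, bb/cbb meet in 1. 2b->1: no, bb/cbb meet in 1. 2b->2: ok.
cc: 2c undefined. 2c->0: no, bac/a meet in 0. 2c->1: ok.
All examples now run through 3 states with every (state, symbol) defined. Accept strings end in {1}, Reject strings end in {0,2}; accept={1}.

states=3 start=0 accept={1} delta: 0a->0 0b->1 0c->2 1a->2 1b->1 1c->0 2a->0 2b->2 2c->1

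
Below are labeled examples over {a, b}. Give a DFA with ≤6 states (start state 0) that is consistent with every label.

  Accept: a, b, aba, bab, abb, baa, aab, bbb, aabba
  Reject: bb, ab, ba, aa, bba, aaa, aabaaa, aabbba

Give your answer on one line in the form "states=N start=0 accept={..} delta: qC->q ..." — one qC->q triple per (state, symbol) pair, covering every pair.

Fold the examples into a partial DFA from state 0: repeatedly fix the first undefined (state, symbol) met by the shortest-then-alphabetical prefix, trying targets in increasing order and rejecting any under which an Accept and a Reject string meet in one state with the same remainder; add a state when all current targets are rejected. Accepting states are where Accept strings end.
a: 0a undefined. 0a->0: no, a/aa meet in 0. Open state 1: 0a->1.
b: 0b undefined. 0b->0: no, a/ba meet in 1. 0b->1: no, aba/bba meet in 1 with "ba" left. Open state 2: 0b->2.
aa: 1a undefined. 1a->0: no, a/aaa meet in 1. 1a->1: no, a/aa meet in 1. 1a->2: no, b/aa meet in 2. Open state 3: 1a->3.
ab: 1b undefined. 1b->0: ok.
ba: 2a undefined. 2a->0: ok.
bb: 2b undefined. 2b->0: no, a/bba meet in 1. 2b->1: no, a/bb meet in 1. 2b->2: no, b/bb meet in 2. 2b->3: ok.
aaa: 3a undefined. 3a->0: ok.
aab: 3b undefined. 3b->0: no, aab/ab meet in 0. 3b->1: no, a/aabaaa meet in 1. 3b->2: no, aabba/ab meet in 0. 3b->3: no, aab/bb meet in 3. Open state 4: 3b->4.
aaba: 4a undefined. 4a->0: ok.
aabb: 4b undefined. 4b->0: ok.
All examples now run through 5 states with every (state, symbol) defined. Accept strings end in {1,2,4}, Reject strings end in {0,3}; accept={1,2,4}.

states=5 start=0 accept={1,2,4} delta: 0a->1 0b->2 1a->3 1b->0 2a->0 2b->3 3a->0 3b->4 4a->0 4b->0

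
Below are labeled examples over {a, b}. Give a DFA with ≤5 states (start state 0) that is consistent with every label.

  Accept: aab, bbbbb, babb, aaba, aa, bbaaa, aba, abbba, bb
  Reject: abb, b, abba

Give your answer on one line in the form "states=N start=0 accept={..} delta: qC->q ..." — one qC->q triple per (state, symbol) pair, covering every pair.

Fold the examples into a partial DFA from state 0: repeatedly fix the first undefined (state, symbol) met by the shortest-then-alphabetical prefix, trying targets in increasing order and rejecting any under which an Accept and a Reject string meet in one state with the same remainder; add a state when all current targets are rejected. Accepting states are where Accept strings end.
a: 0a undefined. 0a->0: no, aab/b meet in 0 with "b" left. Open state 1: 0a->1.
b: 0b undefined. 0b->0: no, bbbbb/b meet in 0. 0b->1: ok.
aa: 1a undefined. 1a->0: no, aab/b meet in 1. 1a->1: no, babb/abb meet in 1 with "bb" left. Open state 2: 1a->2.
ab: 1b undefined. 1b->0: no, bbbbb/abb meet in 1. 1b->1: no, bbbbb/abb meet in 1. 1b->2: no, aab/abb meet in 2 with "b" left. Open state 3: 1b->3.
aab: 2b undefined. 2b->0: no, babb/b meet in 1. 2b->1: no, aab/b meet in 1. 2b->2: ok.
aba: 3a undefined. 3a->0: ok.
abb: 3b undefined. 3b->0: no, aba/abb meet in 0. 3b->1: no, aab/abba meet in 2. 3b->2: no, aab/abb meet in 2. 3b->3: no, bbbbb/abb meet in 3. Open state 4: 3b->4.
aaba: 2a undefined. 2a->0: ok.
abba: 4a undefined. 4a->0: no, aaba/abba meet in 0. 4a->1: ok.
abbb: 4b undefined. 4b->0: no, bbbbb/b meet in 1. 4b->1: ok.
All examples now run through 5 states with every (state, symbol) defined. Accept strings end in {0,2,3}, Reject strings end in {1,4}; accept={0,2,3}.

states=5 start=0 accept={0,2,3} delta: 0a->1 0b->1 1a->2 1b->3 2a->0 2b->2 3a->0 3b->4 4a->1 4b->1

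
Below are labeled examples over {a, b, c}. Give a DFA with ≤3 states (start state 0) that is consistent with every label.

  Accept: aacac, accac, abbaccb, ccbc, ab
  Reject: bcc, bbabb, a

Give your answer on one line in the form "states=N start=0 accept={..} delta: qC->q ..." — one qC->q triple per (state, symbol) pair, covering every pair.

Fold the examples into a partial DFA from state 0: repeatedly fix the first undefined (state, symbol) met by the shortest-then-alphabetical prefix, trying targets in increasing order and rejecting any under which an Accept and a Reject string meet in one state with the same remainder; add a state when all current targets are rejected. Accepting states are where Accept strings end.
a: 0a undefined. 0a->0: ok.
b: 0b undefined. 0b->0: no, ab/bbabb meet in 0. Open state 1: 0b->1.
c: 0c undefined. 0c->0: no, aacac/a meet in 0. 0c->1: ok.
bb: 1b undefined. 1b->0: ok.
bc: 1c undefined. 1c->0: no, accac/bcc meet in 1. 1c->1: no, abbaccb/bbabb meet in 0. Open state 2: 1c->2.
bcc: 2c undefined. 2c->0: ok.
ccb: 2b undefined. 2b->0: no, abbaccb/bcc meet in 0. 2b->1: ok.
aaca: 1a undefined. 1a->0: ok.
acca: 2a undefined. 2a->0: ok.
All examples now run through 3 states with every (state, symbol) defined. Accept strings end in {1,2}, Reject strings end in {0}; accept={1,2}.

states=3 start=0 accept={1,2} delta: 0a->0 0b->1 0c->1 1a->0 1b->0 1c->2 2a->0 2b->1 2c->0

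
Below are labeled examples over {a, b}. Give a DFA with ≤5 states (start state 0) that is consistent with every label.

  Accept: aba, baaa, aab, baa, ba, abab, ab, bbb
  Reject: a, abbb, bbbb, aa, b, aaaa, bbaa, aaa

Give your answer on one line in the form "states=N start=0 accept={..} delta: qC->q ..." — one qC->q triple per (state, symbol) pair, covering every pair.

Fold the examples into a partial DFA from state 0: repeatedly fix the first undefined (state, symbol) met by the shortest-then-alphabetical prefix, trying targets in increasing order and rejecting any under which an Accept and a Reject string meet in one state with the same remainder; add a state when all current targets are rejected. Accepting states are where Accept strings end.
a: 0a undefined. 0a->0: no, aab/b meet in 0 with "b" left. Open state 1: 0a->1.
b: 0b undefined. 0b->0: no, baaa/aaa meet in 1 with "aa" left. 0b->1: no, baaa/aaaa meet in 1 with "aaa" left. Open state 2: 0b->2.
aa: 1a undefined. 1a->0: no, aab/b meet in 2. 1a->1: ok.
ab: 1b undefined. 1b->0: no, aba/a meet in 1. 1b->1: no, aba/a meet in 1. 1b->2: no, aab/b meet in 2. Open state 3: 1b->3.
ba: 2a undefined. 2a->0: no, baaa/a meet in 1. 2a->1: no, baaa/a meet in 1. 2a->2: no, baaa/b meet in 2. 2a->3: ok.
bb: 2b undefined. 2b->0: no, bbb/b meet in 2. 2b->1: ok.
aba: 3a undefined. 3a->0: no, baaa/a meet in 1. 3a->1: no, aba/a meet in 1. 3a->2: no, aba/b meet in 2. 3a->3: no, abab/bbbb meet in 3 with "b" left. Open state 4: 3a->4.
abb: 3b undefined. 3b->0: ok.
abab: 4b undefined. 4b->0: no, abab/bbbb meet in 0. 4b->1: no, abab/a meet in 1. 4b->2: no, abab/abbb meet in 2. 4b->3: ok.
baaa: 4a undefined. 4a->0: no, baaa/bbbb meet in 0. 4a->1: no, baaa/a meet in 1. 4a->2: no, baaa/abbb meet in 2. 4a->3: ok.
All examples now run through 5 states with every (state, symbol) defined. Accept strings end in {3,4}, Reject strings end in {0,1,2}; accept={3,4}.

states=5 start=0 accept={3,4} delta: 0a->1 0b->2 1a->1 1b->3 2a->3 2b->1 3a->4 3b->0 4a->3 4b->3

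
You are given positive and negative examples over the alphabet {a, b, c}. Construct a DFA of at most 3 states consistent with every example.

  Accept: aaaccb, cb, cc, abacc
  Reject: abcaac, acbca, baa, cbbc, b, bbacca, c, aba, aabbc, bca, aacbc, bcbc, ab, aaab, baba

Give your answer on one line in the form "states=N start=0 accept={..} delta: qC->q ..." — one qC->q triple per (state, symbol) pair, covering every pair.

states=3 start=0 accept={2} delta: 0a->0 0b->0 0c->1 1a->0 1b->2 1c->2 2a->0 2b->2 2c->0

Grow the machine one transition at a time. Run the examples from 0; the earliest place one falls off (shortest prefix, ties alphabetical) gets sent to the lowest-numbered state that keeps every Accept/Reject pair distinguishable — a pair clashes when both reach the same state with identical unread suffix — and to a fresh state only if none does.
a: 0a undefined. 0a->0: ok.
b: 0b undefined. 0b->0: ok.
c: 0c undefined. 0c->0: no, aaaccb/abcaac meet in 0. Open state 1: 0c->1.
cb: 1b undefined. 1b->0: no, cb/baa meet in 0. 1b->1: no, cb/c meet in 1. Open state 2: 1b->2.
cc: 1c undefined. 1c->0: no, aaaccb/baa meet in 0. 1c->1: no, cc/c meet in 1. 1c->2: ok.
bca: 1a undefined. 1a->0: ok.
cbb: 2b undefined. 2b->0: no, aaaccb/baa meet in 0. 2b->1: no, aaaccb/abcaac meet in 1. 2b->2: ok.
acbc: 2c undefined. 2c->0: ok.
bbacca: 2a undefined. 2a->0: ok.
All examples now run through 3 states with every (state, symbol) defined. Accept strings end in {2}, Reject strings end in {0,1}; accept={2}.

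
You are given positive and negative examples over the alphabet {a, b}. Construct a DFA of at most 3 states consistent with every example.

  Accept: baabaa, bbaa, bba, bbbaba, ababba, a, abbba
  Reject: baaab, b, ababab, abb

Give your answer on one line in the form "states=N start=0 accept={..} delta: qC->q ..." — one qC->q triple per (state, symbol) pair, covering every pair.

states=2 start=0 accept={0} delta: 0a->0 0b->1 1a->0 1b->1

State merging on the prefix tree: take the shortest (then alphabetical) example prefix whose next move is undefined and point that move at state 0, else 1, else 2, ...; a target is out if some Accept/Reject pair would then sit in one state with the same input left (inseparable). If every existing state is out, open a new one.
a: 0a undefined. 0a->0: ok.
b: 0b undefined. 0b->0: no, baabaa/baaab meet in 0. Open state 1: 0b->1.
ba: 1a undefined. 1a->0: ok.
bb: 1b undefined. 1b->0: no, baabaa/abb meet in 0. 1b->1: ok.
All examples now run through 2 states with every (state, symbol) defined. Accept strings end in {0}, Reject strings end in {1}; accept={0}.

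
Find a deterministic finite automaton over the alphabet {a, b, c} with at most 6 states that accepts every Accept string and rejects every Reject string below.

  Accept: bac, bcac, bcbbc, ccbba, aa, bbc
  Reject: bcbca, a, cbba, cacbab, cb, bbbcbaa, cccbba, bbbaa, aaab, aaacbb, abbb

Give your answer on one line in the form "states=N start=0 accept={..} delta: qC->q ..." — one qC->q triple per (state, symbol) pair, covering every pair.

Fold the examples into a partial DFA from state 0: repeatedly fix the first undefined (state, symbol) met by the shortest-then-alphabetical prefix, trying targets in increasing order and rejecting any under which an Accept and a Reject string meet in one state with the same remainder; add a state when all current targets are rejected. Accepting states are where Accept strings end.
a: 0a undefined. 0a->0: no, aa/a meet in 0. Open state 1: 0a->1.
b: 0b undefined. 0b->0: no, aa/bbbaa meet in 1 with "a" left. 0b->1: ok.
c: 0c undefined. 0c->0: no, ccbba/cbba meet in 1 with "ba" left. 0c->1: ok.
aa: 1a undefined. 1a->0: no, bac/a meet in 1. 1a->1: no, aa/a meet in 1. Open state 2: 1a->2.
ab: 1b undefined. 1b->0: no, aa/cbba meet in 2. 1b->1: no, aa/cbba meet in 2. 1b->2: no, aa/cb meet in 2. Open state 3: 1b->3.
bc: 1c undefined. 1c->0: ok.
aaa: 2a undefined. 2a->0: ok.
abb: 3b undefined. 3b->0: no, bcac/aaacbb meet in 0. 3b->1: no, bcac/bbbcbaa meet in 0. 3b->2: no, bcac/cbba meet in 0. 3b->3: no, ccbba/cbba meet in 3 with "a" left. Open state 4: 3b->4.
bac: 2c undefined. 2c->0: ok.
bbc: 3c undefined. 3c->0: ok.
abbb: 4b undefined. 4b->0: no, bac/abbb meet in 0. 4b->1: ok.
bbba: 4a undefined. 4a->0: no, bac/cbba meet in 0. 4a->1: no, aa/bbbaa meet in 2. 4a->2: no, bac/bbbaa meet in 0. 4a->3: no, ccbba/bbbaa meet in 3 with "a" left. 4a->4: ok.
bbbc: 4c undefined. 4c->0: no, bac/bbbcbaa meet in 0. 4c->1: ok.
ccbba: 3a undefined. 3a->0: ok.
cacbab: 2b undefined. 2b->0: no, bac/cacbab meet in 0. 2b->1: ok.
All examples now run through 5 states with every (state, symbol) defined. Accept strings end in {0,2}, Reject strings end in {1,3,4}; accept={0,2}.

states=5 start=0 accept={0,2} delta: 0a->1 0b->1 0c->1 1a->2 1b->3 1c->0 2a->0 2b->1 2c->0 3a->0 3b->4 3c->0 4a->4 4b->1 4c->1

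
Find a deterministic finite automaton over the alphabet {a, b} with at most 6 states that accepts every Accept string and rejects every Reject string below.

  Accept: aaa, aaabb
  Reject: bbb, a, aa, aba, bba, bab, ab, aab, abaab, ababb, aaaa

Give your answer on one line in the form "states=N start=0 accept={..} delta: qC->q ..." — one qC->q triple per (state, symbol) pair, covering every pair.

Fold the examples into a partial DFA from state 0: repeatedly fix the first undefined (state, symbol) met by the shortest-then-alphabetical prefix, trying targets in increasing order and rejecting any under which an Accept and a Reject string meet in one state with the same remainder; add a state when all current targets are rejected. Accepting states are where Accept strings end.
a: 0a undefined. 0a->0: no, aaa/a meet in 0. Open state 1: 0a->1.
b: 0b undefined. 0b->0: ok.
aa: 1a undefined. 1a->0: no, aaa/a meet in 1. 1a->1: no, aaa/a meet in 1. Open state 2: 1a->2.
ab: 1b undefined. 1b->0: ok.
aaa: 2a undefined. 2a->0: no, aaa/bbb meet in 0. 2a->1: no, aaa/a meet in 1. 2a->2: no, aaa/aa meet in 2. Open state 3: 2a->3.
aab: 2b undefined. 2b->0: ok.
aaaa: 3a undefined. 3a->0: ok.
aaab: 3b undefined. 3b->0: no, aaabb/bbb meet in 0. 3b->1: no, aaabb/bbb meet in 0. 3b->2: no, aaabb/bbb meet in 0. 3b->3: ok.
All examples now run through 4 states with every (state, symbol) defined. Accept strings end in {3}, Reject strings end in {0,1,2}; accept={3}.

states=4 start=0 accept={3} delta: 0a->1 0b->0 1a->2 1b->0 2a->3 2b->0 3a->0 3b->3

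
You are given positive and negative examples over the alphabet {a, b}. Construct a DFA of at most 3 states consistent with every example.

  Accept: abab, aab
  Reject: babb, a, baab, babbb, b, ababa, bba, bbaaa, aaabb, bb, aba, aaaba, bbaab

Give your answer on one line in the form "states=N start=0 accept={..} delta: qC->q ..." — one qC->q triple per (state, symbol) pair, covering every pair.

states=3 start=0 accept={0} delta: 0a->1 0b->1 1a->2 1b->1 2a->0 2b->0

State merging on the prefix tree: take the shortest (then alphabetical) example prefix whose next move is undefined and point that move at state 0, else 1, else 2, ...; a target is out if some Accept/Reject pair would then sit in one state with the same input left (inseparable). If every existing state is out, open a new one.
a: 0a undefined. 0a->0: no, aab/b meet in 0 with "b" left. Open state 1: 0a->1.
b: 0b undefined. 0b->0: no, aab/baab meet in 1 with "ab" left. 0b->1: ok.
aa: 1a undefined. 1a->0: no, aab/a meet in 1. 1a->1: no, aab/baab meet in 1 with "b" left. Open state 2: 1a->2.
ab: 1b undefined. 1b->0: no, abab/bb meet in 0. 1b->1: ok.
aaa: 2a undefined. 2a->0: ok.
aab: 2b undefined. 2b->0: ok.
All examples now run through 3 states with every (state, symbol) defined. Accept strings end in {0}, Reject strings end in {1,2}; accept={0}.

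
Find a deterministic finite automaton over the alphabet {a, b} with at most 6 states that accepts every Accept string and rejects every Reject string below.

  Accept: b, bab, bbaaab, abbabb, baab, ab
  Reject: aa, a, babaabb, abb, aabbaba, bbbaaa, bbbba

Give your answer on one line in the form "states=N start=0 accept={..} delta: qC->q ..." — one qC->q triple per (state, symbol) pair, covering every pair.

Fold the examples into a partial DFA from state 0: repeatedly fix the first undefined (state, symbol) met by the shortest-then-alphabetical prefix, trying targets in increasing order and rejecting any under which an Accept and a Reject string meet in one state with the same remainder; add a state when all current targets are rejected. Accepting states are where Accept strings end.
a: 0a undefined. 0a->0: ok.
b: 0b undefined. 0b->0: no, b/aa meet in 0. Open state 1: 0b->1.
ba: 1a undefined. 1a->0: ok.
bb: 1b undefined. 1b->0: no, abbabb/aa meet in 0. 1b->1: no, b/babaabb meet in 1. Open state 2: 1b->2.
bba: 2a undefined. 2a->0: no, abbabb/babaabb meet in 2. 2a->1: no, b/aabbaba meet in 1. 2a->2: ok.
bbb: 2b undefined. 2b->0: no, bbaaab/aa meet in 0. 2b->1: no, abbabb/babaabb meet in 2. 2b->2: no, bbaaab/babaabb meet in 2. Open state 3: 2b->3.
bbba: 3a undefined. 3a->0: ok.
bbbb: 3b undefined. 3b->0: no, abbabb/aa meet in 0. 3b->1: ok.
All examples now run through 4 states with every (state, symbol) defined. Accept strings end in {1,3}, Reject strings end in {0,2}; accept={1,3}.

states=4 start=0 accept={1,3} delta: 0a->0 0b->1 1a->0 1b->2 2a->2 2b->3 3a->0 3b->1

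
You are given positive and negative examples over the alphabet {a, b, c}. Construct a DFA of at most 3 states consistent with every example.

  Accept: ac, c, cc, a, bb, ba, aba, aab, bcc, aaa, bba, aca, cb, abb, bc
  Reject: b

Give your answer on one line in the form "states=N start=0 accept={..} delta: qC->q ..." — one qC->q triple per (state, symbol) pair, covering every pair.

Grow the machine one transition at a time. Run the examples from 0; the earliest place one falls off (shortest prefix, ties alphabetical) gets sent to the lowest-numbered state that keeps every Accept/Reject pair distinguishable — a pair clashes when both reach the same state with identical unread suffix — and to a fresh state only if none does.
a: 0a undefined. 0a->0: no, aab/b meet in 0 with "b" left. Open state 1: 0a->1.
b: 0b undefined. 0b->0: no, bb/b meet in 0. 0b->1: no, a/b meet in 1. Open state 2: 0b->2.
c: 0c undefined. 0c->0: no, cb/b meet in 2. 0c->1: ok.
aa: 1a undefined. 1a->0: no, aab/b meet in 2. 1a->1: ok.
ab: 1b undefined. 1b->0: no, abb/b meet in 2. 1b->1: ok.
ac: 1c undefined. 1c->0: ok.
ba: 2a undefined. 2a->0: ok.
bb: 2b undefined. 2b->0: ok.
bc: 2c undefined. 2c->0: ok.
All examples now run through 3 states with every (state, symbol) defined. Accept strings end in {0,1}, Reject strings end in {2}; accept={0,1}.

states=3 start=0 accept={0,1} delta: 0a->1 0b->2 0c->1 1a->1 1b->1 1c->0 2a->0 2b->0 2c->0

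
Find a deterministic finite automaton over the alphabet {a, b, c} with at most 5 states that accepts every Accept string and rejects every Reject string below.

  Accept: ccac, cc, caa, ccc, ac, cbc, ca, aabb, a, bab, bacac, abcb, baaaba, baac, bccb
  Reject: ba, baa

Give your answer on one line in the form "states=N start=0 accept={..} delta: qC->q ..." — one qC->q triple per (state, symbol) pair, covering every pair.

states=3 start=0 accept={0,2} delta: 0a->0 0b->1 0c->0 1a->1 1b->0 1c->2 2a->0 2b->0 2c->1

State merging on the prefix tree: take the shortest (then alphabetical) example prefix whose next move is undefined and point that move at state 0, else 1, else 2, ...; a target is out if some Accept/Reject pair would then sit in one state with the same input left (inseparable). If every existing state is out, open a new one.
a: 0a undefined. 0a->0: ok.
b: 0b undefined. 0b->0: no, aabb/ba meet in 0. Open state 1: 0b->1.
c: 0c undefined. 0c->0: ok.
ba: 1a undefined. 1a->0: no, ccac/ba meet in 0. 1a->1: ok.
bc: 1c undefined. 1c->0: no, abcb/ba meet in 1. 1c->1: no, cbc/ba meet in 1. Open state 2: 1c->2.
bab: 1b undefined. 1b->0: ok.
bcc: 2c undefined. 2c->0: no, bccb/ba meet in 1. 2c->1: ok.
abcb: 2b undefined. 2b->0: ok.
baca: 2a undefined. 2a->0: ok.
All examples now run through 3 states with every (state, symbol) defined. Accept strings end in {0,2}, Reject strings end in {1}; accept={0,2}.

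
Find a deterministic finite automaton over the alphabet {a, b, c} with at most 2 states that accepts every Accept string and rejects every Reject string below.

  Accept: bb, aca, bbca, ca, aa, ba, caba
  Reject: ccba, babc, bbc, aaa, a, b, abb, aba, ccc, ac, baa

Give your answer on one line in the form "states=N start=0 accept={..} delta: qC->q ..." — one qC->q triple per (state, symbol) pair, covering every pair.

states=2 start=0 accept={0} delta: 0a->1 0b->1 0c->1 1a->0 1b->0 1c->1

Fold the examples into a partial DFA from state 0: repeatedly fix the first undefined (state, symbol) met by the shortest-then-alphabetical prefix, trying targets in increasing order and rejecting any under which an Accept and a Reject string meet in one state with the same remainder; add a state when all current targets are rejected. Accepting states are where Accept strings end.
a: 0a undefined. 0a->0: no, bb/abb meet in 0 with "bb" left. Open state 1: 0a->1.
b: 0b undefined. 0b->0: no, bb/b meet in 0. 0b->1: ok.
c: 0c undefined. 0c->0: no, ca/a meet in 1. 0c->1: ok.
aa: 1a undefined. 1a->0: ok.
ab: 1b undefined. 1b->0: ok.
ac: 1c undefined. 1c->0: no, bb/ccba meet in 0. 1c->1: ok.
All examples now run through 2 states with every (state, symbol) defined. Accept strings end in {0}, Reject strings end in {1}; accept={0}.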